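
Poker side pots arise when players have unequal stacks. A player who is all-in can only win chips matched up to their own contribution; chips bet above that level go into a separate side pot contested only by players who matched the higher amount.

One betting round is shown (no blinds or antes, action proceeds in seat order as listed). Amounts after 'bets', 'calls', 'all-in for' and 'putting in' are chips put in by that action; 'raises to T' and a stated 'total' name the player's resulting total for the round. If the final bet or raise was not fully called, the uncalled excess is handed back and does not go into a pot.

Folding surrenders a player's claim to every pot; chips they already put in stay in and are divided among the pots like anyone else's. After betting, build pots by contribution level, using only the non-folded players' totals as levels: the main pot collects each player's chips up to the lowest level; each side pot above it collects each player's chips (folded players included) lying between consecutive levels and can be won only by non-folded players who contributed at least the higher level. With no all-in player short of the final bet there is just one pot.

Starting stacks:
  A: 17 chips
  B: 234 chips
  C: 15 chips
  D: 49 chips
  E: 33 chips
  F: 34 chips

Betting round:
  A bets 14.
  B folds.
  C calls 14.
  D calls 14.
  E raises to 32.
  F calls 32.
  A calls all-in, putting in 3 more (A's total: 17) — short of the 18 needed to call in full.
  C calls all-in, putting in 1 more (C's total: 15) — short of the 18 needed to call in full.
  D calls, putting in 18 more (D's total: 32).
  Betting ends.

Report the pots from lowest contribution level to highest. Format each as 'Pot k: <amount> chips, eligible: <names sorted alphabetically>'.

Contributions: A=17, C=15, D=32, E=32, F=32
Folded: B
Pot levels (distinct totals of non-folded players): 15, 17, 32
Layer 1-15: 15 each from A, C, D, E, F = 15*5 = 75 chips; eligible A, C, D, E, F
Layer 16-17: 2 each from A, D, E, F = 2*4 = 8 chips; eligible A, D, E, F
Layer 18-32: 15 each from D, E, F = 15*3 = 45 chips; eligible D, E, F

Pot 1: 75 chips, eligible: A, C, D, E, F
Pot 2: 8 chips, eligible: A, D, E, F
Pot 3: 45 chips, eligible: D, E, F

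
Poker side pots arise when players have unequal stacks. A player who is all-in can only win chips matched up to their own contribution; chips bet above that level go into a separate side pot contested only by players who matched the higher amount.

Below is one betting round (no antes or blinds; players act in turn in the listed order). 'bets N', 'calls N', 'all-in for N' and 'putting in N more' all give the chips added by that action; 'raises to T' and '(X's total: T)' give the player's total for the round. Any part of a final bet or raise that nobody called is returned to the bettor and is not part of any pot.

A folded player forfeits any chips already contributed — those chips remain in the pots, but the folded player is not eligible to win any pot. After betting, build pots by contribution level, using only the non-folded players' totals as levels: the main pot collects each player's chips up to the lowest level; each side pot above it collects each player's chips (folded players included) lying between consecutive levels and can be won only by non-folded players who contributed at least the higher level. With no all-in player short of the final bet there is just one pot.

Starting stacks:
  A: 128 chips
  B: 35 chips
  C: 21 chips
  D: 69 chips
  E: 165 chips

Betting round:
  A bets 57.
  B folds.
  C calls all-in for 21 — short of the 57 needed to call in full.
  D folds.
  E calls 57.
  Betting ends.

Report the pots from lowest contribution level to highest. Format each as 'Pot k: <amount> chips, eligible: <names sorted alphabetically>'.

Pot 1: 63 chips, eligible: A, C, E
Pot 2: 72 chips, eligible: A, E

Derivation:
Contributions: A=57, C=21, E=57
Folded: B, D
Pot levels (distinct totals of non-folded players): 21, 57
Layer 1-21: 21 each from A, C, E = 21*3 = 63 chips; eligible A, C, E
Layer 22-57: 36 each from A, E = 36*2 = 72 chips; eligible A, E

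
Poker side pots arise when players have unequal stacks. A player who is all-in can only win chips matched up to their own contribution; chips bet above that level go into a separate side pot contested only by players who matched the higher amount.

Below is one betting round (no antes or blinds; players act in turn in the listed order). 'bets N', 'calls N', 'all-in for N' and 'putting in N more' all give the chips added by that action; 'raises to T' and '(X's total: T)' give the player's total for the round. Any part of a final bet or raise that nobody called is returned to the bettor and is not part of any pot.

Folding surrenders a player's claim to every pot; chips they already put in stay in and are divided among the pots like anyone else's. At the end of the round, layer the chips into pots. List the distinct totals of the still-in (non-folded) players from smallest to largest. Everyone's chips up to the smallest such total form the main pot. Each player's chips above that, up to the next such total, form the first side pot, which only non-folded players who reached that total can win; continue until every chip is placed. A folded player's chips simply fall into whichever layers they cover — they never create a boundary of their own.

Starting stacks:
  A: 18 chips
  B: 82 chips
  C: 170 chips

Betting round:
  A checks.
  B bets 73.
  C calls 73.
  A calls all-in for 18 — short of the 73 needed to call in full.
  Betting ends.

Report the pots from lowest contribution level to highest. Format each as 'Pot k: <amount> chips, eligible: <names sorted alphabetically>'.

Contributions: A=18, B=73, C=73
Pot levels (distinct totals of non-folded players): 18, 73
Layer 1-18: 18 each from A, B, C = 18*3 = 54 chips; eligible A, B, C
Layer 19-73: 55 each from B, C = 55*2 = 110 chips; eligible B, C

Pot 1: 54 chips, eligible: A, B, C
Pot 2: 110 chips, eligible: B, C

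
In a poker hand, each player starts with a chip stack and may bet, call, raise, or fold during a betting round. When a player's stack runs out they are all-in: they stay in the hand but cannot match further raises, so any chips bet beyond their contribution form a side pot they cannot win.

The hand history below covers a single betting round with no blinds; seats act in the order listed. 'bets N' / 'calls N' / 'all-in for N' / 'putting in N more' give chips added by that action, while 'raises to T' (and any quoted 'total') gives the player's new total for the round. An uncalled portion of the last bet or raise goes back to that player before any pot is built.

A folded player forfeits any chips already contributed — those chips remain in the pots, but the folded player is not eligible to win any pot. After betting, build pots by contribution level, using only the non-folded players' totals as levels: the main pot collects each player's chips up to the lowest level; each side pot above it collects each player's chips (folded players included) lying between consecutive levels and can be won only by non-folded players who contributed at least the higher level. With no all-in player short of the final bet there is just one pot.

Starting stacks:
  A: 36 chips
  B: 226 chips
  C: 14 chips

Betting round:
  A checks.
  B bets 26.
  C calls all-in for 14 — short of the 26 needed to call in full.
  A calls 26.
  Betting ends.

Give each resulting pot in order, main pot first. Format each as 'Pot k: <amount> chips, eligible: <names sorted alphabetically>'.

Contributions: A=26, B=26, C=14
Pot levels (distinct totals of non-folded players): 14, 26
Layer 1-14: 14 each from A, B, C = 14*3 = 42 chips; eligible A, B, C
Layer 15-26: 12 each from A, B = 12*2 = 24 chips; eligible A, B

Pot 1: 42 chips, eligible: A, B, C
Pot 2: 24 chips, eligible: A, B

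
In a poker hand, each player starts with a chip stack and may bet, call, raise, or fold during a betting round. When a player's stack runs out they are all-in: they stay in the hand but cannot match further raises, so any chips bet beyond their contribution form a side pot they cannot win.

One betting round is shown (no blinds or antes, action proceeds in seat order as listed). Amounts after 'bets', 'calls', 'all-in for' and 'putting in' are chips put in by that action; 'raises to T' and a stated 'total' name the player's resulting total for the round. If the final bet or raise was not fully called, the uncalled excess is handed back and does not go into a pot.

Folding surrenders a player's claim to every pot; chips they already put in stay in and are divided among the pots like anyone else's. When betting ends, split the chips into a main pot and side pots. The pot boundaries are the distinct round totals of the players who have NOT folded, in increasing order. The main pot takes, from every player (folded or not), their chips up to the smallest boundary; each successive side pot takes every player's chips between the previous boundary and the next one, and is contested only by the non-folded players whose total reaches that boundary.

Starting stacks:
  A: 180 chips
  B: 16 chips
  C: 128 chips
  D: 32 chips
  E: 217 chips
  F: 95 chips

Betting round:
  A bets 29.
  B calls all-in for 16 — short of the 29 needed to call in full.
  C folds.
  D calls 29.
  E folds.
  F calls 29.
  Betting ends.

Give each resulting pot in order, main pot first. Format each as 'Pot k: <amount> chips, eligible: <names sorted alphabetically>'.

Contributions: A=29, B=16, D=29, F=29
Folded: C, E
Pot levels (distinct totals of non-folded players): 16, 29
Layer 1-16: 16 each from A, B, D, F = 16*4 = 64 chips; eligible A, B, D, F
Layer 17-29: 13 each from A, D, F = 13*3 = 39 chips; eligible A, D, F

Pot 1: 64 chips, eligible: A, B, D, F
Pot 2: 39 chips, eligible: A, D, F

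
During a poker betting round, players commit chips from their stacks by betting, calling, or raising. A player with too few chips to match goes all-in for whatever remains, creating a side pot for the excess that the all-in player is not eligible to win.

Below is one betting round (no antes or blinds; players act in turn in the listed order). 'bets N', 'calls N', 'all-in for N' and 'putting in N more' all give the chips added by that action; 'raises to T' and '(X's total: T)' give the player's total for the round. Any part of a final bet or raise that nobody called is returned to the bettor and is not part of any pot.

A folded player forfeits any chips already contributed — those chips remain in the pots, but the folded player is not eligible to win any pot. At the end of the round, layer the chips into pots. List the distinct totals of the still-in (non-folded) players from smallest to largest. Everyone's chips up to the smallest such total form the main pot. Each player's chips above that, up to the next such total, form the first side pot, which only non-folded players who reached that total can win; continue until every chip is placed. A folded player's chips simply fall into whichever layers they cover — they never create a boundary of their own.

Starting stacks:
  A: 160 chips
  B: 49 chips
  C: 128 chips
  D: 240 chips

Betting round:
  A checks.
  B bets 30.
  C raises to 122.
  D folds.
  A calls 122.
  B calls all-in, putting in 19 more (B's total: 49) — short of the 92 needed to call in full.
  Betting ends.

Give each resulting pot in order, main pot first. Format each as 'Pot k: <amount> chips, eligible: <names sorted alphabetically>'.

Contributions: A=122, B=49, C=122
Folded: D
Pot levels (distinct totals of non-folded players): 49, 122
Layer 1-49: 49 each from A, B, C = 49*3 = 147 chips; eligible A, B, C
Layer 50-122: 73 each from A, C = 73*2 = 146 chips; eligible A, C

Pot 1: 147 chips, eligible: A, B, C
Pot 2: 146 chips, eligible: A, C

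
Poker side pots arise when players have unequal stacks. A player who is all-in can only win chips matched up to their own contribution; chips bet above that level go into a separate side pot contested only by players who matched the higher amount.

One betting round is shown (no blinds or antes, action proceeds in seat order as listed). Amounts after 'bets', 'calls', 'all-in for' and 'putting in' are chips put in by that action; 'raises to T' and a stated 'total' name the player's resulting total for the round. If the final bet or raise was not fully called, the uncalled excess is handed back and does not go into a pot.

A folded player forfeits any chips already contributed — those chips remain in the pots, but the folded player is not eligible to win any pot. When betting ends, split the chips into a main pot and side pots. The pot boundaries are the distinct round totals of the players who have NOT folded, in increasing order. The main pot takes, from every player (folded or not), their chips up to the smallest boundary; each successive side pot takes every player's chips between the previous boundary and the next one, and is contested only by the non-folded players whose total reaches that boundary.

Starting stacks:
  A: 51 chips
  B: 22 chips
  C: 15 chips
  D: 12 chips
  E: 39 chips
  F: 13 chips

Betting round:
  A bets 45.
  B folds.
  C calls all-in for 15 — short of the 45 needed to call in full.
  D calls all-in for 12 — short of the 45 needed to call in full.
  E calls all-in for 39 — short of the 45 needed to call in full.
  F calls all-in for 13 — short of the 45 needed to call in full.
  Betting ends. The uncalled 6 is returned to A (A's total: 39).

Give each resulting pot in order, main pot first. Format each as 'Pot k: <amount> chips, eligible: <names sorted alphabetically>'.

Pot 1: 60 chips, eligible: A, C, D, E, F
Pot 2: 4 chips, eligible: A, C, E, F
Pot 3: 6 chips, eligible: A, C, E
Pot 4: 48 chips, eligible: A, E

Derivation:
Contributions (after 6 returned to A): A=39, C=15, D=12, E=39, F=13
Folded: B
Pot levels (distinct totals of non-folded players): 12, 13, 15, 39
Layer 1-12: 12 each from A, C, D, E, F = 12*5 = 60 chips; eligible A, C, D, E, F
Layer 13-13: 1 each from A, C, E, F = 1*4 = 4 chips; eligible A, C, E, F
Layer 14-15: 2 each from A, C, E = 2*3 = 6 chips; eligible A, C, E
Layer 16-39: 24 each from A, E = 24*2 = 48 chips; eligible A, E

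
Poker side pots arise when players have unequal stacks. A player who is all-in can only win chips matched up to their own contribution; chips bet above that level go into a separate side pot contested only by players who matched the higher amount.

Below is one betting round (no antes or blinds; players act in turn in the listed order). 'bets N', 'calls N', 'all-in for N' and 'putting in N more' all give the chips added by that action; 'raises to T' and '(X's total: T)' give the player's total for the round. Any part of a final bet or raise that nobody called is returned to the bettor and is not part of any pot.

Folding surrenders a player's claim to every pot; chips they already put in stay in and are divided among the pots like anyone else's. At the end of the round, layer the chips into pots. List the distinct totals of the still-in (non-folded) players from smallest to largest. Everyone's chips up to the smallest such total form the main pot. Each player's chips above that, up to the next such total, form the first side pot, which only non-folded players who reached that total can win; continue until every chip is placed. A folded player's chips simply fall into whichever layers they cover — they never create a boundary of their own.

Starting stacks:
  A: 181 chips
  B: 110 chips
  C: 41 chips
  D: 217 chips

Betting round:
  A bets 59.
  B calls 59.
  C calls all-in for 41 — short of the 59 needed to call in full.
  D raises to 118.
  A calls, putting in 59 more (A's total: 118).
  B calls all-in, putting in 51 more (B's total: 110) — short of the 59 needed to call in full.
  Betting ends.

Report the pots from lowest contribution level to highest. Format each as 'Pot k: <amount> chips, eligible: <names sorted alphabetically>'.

Contributions: A=118, B=110, C=41, D=118
Pot levels (distinct totals of non-folded players): 41, 110, 118
Layer 1-41: 41 each from A, B, C, D = 41*4 = 164 chips; eligible A, B, C, D
Layer 42-110: 69 each from A, B, D = 69*3 = 207 chips; eligible A, B, D
Layer 111-118: 8 each from A, D = 8*2 = 16 chips; eligible A, D

Pot 1: 164 chips, eligible: A, B, C, D
Pot 2: 207 chips, eligible: A, B, D
Pot 3: 16 chips, eligible: A, D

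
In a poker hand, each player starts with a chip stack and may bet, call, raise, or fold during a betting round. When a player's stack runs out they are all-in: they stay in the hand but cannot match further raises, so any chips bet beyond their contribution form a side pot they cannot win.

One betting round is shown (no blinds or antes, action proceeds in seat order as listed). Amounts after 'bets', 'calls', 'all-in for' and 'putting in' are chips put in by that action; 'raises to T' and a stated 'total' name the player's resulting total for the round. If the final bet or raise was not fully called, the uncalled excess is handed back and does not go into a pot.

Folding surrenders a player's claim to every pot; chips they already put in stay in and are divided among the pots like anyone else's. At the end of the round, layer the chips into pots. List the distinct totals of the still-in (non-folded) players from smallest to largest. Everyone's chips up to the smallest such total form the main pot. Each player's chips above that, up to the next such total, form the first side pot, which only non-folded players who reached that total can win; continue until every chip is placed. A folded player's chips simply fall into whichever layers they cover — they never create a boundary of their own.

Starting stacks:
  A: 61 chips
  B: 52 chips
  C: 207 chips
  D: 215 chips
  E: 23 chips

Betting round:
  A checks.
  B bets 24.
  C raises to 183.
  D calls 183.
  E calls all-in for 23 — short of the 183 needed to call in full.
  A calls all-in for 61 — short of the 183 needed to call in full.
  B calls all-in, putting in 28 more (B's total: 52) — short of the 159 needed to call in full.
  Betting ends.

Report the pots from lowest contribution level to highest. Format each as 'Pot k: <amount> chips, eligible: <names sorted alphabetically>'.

Pot 1: 115 chips, eligible: A, B, C, D, E
Pot 2: 116 chips, eligible: A, B, C, D
Pot 3: 27 chips, eligible: A, C, D
Pot 4: 244 chips, eligible: C, D

Derivation:
Contributions: A=61, B=52, C=183, D=183, E=23
Pot levels (distinct totals of non-folded players): 23, 52, 61, 183
Layer 1-23: 23 each from A, B, C, D, E = 23*5 = 115 chips; eligible A, B, C, D, E
Layer 24-52: 29 each from A, B, C, D = 29*4 = 116 chips; eligible A, B, C, D
Layer 53-61: 9 each from A, C, D = 9*3 = 27 chips; eligible A, C, D
Layer 62-183: 122 each from C, D = 122*2 = 244 chips; eligible C, D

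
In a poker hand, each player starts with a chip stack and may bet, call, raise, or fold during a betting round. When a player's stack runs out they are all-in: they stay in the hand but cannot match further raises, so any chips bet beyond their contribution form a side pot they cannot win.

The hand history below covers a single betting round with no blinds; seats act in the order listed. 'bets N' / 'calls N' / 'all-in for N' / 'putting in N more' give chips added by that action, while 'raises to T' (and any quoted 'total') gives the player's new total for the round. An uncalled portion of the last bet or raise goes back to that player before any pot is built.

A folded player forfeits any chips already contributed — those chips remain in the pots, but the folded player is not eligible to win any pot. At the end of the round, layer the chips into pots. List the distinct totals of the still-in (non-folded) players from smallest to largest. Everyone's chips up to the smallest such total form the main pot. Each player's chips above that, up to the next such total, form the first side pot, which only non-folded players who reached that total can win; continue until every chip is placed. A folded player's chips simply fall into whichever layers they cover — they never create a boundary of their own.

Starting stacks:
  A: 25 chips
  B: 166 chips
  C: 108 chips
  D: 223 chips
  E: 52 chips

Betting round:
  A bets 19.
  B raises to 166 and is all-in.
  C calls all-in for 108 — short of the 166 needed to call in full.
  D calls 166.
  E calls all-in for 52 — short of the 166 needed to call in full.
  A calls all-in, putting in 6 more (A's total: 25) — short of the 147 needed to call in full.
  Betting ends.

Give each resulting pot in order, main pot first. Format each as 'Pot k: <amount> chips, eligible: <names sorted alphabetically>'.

Contributions: A=25, B=166, C=108, D=166, E=52
Pot levels (distinct totals of non-folded players): 25, 52, 108, 166
Layer 1-25: 25 each from A, B, C, D, E = 25*5 = 125 chips; eligible A, B, C, D, E
Layer 26-52: 27 each from B, C, D, E = 27*4 = 108 chips; eligible B, C, D, E
Layer 53-108: 56 each from B, C, D = 56*3 = 168 chips; eligible B, C, D
Layer 109-166: 58 each from B, D = 58*2 = 116 chips; eligible B, D

Pot 1: 125 chips, eligible: A, B, C, D, E
Pot 2: 108 chips, eligible: B, C, D, E
Pot 3: 168 chips, eligible: B, C, D
Pot 4: 116 chips, eligible: B, D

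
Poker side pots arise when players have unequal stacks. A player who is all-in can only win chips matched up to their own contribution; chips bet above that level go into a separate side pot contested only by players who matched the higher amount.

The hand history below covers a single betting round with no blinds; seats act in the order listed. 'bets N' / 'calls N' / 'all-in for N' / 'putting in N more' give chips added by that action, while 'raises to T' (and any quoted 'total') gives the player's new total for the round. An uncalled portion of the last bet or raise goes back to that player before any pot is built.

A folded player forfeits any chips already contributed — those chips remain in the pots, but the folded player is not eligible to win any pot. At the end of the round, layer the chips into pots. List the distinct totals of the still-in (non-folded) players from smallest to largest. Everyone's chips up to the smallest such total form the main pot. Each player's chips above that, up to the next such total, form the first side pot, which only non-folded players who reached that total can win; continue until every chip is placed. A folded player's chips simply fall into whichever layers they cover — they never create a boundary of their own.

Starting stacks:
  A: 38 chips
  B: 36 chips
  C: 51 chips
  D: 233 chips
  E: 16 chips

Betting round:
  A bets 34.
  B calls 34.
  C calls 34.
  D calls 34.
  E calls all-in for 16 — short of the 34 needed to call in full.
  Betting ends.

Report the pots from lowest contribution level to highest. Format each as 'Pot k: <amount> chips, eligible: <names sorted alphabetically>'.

Contributions: A=34, B=34, C=34, D=34, E=16
Pot levels (distinct totals of non-folded players): 16, 34
Layer 1-16: 16 each from A, B, C, D, E = 16*5 = 80 chips; eligible A, B, C, D, E
Layer 17-34: 18 each from A, B, C, D = 18*4 = 72 chips; eligible A, B, C, D

Pot 1: 80 chips, eligible: A, B, C, D, E
Pot 2: 72 chips, eligible: A, B, C, D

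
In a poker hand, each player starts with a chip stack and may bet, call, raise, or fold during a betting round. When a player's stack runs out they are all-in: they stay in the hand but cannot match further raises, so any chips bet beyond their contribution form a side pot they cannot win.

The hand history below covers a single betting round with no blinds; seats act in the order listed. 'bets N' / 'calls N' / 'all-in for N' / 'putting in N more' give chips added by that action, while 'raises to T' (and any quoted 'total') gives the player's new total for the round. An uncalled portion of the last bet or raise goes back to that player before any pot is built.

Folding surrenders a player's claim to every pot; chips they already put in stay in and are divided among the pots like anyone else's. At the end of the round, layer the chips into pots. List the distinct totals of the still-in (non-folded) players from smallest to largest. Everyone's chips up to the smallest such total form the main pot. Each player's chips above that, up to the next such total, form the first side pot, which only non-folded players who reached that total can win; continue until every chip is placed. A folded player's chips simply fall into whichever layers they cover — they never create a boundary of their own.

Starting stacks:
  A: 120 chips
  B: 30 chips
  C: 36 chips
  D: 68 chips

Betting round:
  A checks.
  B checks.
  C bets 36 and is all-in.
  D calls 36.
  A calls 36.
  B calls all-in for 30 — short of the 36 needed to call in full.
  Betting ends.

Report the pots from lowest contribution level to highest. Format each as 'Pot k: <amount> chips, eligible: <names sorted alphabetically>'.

Pot 1: 120 chips, eligible: A, B, C, D
Pot 2: 18 chips, eligible: A, C, D

Derivation:
Contributions: A=36, B=30, C=36, D=36
Pot levels (distinct totals of non-folded players): 30, 36
Layer 1-30: 30 each from A, B, C, D = 30*4 = 120 chips; eligible A, B, C, D
Layer 31-36: 6 each from A, C, D = 6*3 = 18 chips; eligible A, C, D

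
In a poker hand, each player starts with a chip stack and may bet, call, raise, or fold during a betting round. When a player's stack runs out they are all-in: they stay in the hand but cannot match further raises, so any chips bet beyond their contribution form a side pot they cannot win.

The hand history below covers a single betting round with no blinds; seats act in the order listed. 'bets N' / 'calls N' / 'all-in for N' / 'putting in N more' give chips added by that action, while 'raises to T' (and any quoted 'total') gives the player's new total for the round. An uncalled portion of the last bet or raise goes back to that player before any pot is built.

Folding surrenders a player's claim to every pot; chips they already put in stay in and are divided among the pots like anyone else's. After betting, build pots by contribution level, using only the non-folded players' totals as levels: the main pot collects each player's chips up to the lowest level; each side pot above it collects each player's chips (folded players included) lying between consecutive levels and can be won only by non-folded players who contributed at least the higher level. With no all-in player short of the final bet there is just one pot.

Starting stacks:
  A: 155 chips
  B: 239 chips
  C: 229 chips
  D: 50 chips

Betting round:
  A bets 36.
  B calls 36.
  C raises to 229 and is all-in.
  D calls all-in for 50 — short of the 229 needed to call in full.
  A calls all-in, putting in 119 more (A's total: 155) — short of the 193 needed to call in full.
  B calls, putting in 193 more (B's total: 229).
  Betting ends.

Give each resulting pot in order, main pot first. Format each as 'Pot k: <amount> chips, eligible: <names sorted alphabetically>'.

Contributions: A=155, B=229, C=229, D=50
Pot levels (distinct totals of non-folded players): 50, 155, 229
Layer 1-50: 50 each from A, B, C, D = 50*4 = 200 chips; eligible A, B, C, D
Layer 51-155: 105 each from A, B, C = 105*3 = 315 chips; eligible A, B, C
Layer 156-229: 74 each from B, C = 74*2 = 148 chips; eligible B, C

Pot 1: 200 chips, eligible: A, B, C, D
Pot 2: 315 chips, eligible: A, B, C
Pot 3: 148 chips, eligible: B, C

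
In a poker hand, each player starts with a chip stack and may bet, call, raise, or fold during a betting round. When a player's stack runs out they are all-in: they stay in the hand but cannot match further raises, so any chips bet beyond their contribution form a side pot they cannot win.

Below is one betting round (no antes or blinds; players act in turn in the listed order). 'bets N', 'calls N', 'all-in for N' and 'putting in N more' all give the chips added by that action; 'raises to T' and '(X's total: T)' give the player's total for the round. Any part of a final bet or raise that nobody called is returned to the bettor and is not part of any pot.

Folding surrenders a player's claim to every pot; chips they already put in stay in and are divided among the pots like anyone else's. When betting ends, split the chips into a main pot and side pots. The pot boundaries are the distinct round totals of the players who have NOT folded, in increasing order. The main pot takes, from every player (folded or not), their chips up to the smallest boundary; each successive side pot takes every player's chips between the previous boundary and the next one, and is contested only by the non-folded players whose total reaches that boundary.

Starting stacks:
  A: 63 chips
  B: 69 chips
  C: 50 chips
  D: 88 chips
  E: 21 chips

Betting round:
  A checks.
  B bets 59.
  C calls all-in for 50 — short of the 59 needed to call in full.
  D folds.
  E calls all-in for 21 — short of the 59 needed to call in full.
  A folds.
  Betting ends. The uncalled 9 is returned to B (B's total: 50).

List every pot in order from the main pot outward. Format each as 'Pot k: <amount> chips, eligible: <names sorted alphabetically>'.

Contributions (after 9 returned to B): B=50, C=50, E=21
Folded: A, D
Pot levels (distinct totals of non-folded players): 21, 50
Layer 1-21: 21 each from B, C, E = 21*3 = 63 chips; eligible B, C, E
Layer 22-50: 29 each from B, C = 29*2 = 58 chips; eligible B, C

Pot 1: 63 chips, eligible: B, C, E
Pot 2: 58 chips, eligible: B, C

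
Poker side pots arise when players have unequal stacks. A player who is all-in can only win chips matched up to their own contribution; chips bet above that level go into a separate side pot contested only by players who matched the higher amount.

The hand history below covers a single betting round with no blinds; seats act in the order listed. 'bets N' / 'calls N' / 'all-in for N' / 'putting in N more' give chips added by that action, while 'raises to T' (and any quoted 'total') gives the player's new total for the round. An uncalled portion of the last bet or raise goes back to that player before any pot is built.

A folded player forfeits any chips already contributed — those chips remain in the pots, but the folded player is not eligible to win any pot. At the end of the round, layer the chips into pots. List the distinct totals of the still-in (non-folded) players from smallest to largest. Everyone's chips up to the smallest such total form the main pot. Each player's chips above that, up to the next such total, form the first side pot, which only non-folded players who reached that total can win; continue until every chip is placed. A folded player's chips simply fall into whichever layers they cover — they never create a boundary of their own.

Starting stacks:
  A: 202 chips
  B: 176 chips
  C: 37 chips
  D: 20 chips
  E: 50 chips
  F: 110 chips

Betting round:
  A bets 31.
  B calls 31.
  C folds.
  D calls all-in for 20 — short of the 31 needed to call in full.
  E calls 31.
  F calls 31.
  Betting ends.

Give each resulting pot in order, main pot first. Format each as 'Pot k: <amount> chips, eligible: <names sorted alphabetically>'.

Contributions: A=31, B=31, D=20, E=31, F=31
Folded: C
Pot levels (distinct totals of non-folded players): 20, 31
Layer 1-20: 20 each from A, B, D, E, F = 20*5 = 100 chips; eligible A, B, D, E, F
Layer 21-31: 11 each from A, B, E, F = 11*4 = 44 chips; eligible A, B, E, F

Pot 1: 100 chips, eligible: A, B, D, E, F
Pot 2: 44 chips, eligible: A, B, E, F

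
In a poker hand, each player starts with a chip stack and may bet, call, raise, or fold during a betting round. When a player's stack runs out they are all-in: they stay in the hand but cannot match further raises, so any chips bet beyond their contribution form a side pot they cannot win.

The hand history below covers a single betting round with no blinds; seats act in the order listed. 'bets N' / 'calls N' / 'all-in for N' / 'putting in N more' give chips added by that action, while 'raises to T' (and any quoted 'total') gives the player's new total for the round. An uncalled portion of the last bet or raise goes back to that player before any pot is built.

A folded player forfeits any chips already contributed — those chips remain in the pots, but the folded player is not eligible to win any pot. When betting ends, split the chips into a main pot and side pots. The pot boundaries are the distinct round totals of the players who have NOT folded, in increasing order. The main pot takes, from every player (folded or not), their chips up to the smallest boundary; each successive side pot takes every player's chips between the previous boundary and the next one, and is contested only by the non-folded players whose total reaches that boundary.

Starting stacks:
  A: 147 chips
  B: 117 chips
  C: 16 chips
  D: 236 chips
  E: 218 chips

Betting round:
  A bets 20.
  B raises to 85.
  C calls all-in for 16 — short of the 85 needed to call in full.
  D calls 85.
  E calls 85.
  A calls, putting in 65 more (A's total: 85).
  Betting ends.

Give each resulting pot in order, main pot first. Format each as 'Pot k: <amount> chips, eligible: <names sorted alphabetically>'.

Pot 1: 80 chips, eligible: A, B, C, D, E
Pot 2: 276 chips, eligible: A, B, D, E

Derivation:
Contributions: A=85, B=85, C=16, D=85, E=85
Pot levels (distinct totals of non-folded players): 16, 85
Layer 1-16: 16 each from A, B, C, D, E = 16*5 = 80 chips; eligible A, B, C, D, E
Layer 17-85: 69 each from A, B, D, E = 69*4 = 276 chips; eligible A, B, D, E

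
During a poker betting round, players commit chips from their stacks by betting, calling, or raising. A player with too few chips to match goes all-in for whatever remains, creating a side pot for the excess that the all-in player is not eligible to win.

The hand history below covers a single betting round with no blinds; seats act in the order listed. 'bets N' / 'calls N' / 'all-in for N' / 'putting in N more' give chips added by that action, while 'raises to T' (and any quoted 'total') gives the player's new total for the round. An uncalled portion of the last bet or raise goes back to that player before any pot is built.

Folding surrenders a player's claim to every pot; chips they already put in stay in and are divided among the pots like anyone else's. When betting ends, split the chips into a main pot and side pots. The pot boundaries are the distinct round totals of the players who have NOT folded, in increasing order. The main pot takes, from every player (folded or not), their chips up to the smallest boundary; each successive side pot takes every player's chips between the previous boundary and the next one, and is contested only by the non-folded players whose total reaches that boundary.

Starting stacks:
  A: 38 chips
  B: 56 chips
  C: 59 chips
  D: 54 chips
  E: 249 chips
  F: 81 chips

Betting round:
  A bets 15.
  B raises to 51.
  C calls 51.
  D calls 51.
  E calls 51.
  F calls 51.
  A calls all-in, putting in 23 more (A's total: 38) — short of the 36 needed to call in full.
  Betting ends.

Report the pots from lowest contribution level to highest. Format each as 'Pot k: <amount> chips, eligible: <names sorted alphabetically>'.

Contributions: A=38, B=51, C=51, D=51, E=51, F=51
Pot levels (distinct totals of non-folded players): 38, 51
Layer 1-38: 38 each from A, B, C, D, E, F = 38*6 = 228 chips; eligible A, B, C, D, E, F
Layer 39-51: 13 each from B, C, D, E, F = 13*5 = 65 chips; eligible B, C, D, E, F

Pot 1: 228 chips, eligible: A, B, C, D, E, F
Pot 2: 65 chips, eligible: B, C, D, E, F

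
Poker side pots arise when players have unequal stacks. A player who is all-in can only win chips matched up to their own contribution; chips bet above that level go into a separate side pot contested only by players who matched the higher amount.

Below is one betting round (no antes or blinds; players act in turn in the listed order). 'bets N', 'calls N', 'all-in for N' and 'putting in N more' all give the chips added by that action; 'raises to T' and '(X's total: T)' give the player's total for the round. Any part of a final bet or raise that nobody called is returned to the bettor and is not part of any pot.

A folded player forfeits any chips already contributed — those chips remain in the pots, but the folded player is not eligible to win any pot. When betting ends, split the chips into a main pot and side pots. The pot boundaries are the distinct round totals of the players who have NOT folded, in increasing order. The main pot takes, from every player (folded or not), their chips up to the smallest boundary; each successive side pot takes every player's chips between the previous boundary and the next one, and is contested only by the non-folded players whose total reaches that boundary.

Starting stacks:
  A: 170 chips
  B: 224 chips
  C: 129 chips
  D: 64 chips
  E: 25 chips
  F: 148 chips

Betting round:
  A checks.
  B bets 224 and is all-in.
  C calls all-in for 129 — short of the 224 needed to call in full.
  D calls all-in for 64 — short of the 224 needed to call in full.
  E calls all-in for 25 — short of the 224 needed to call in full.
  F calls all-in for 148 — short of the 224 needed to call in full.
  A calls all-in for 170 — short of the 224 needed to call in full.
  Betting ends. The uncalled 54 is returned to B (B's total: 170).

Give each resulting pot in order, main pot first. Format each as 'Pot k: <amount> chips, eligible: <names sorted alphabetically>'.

Pot 1: 150 chips, eligible: A, B, C, D, E, F
Pot 2: 195 chips, eligible: A, B, C, D, F
Pot 3: 260 chips, eligible: A, B, C, F
Pot 4: 57 chips, eligible: A, B, F
Pot 5: 44 chips, eligible: A, B

Derivation:
Contributions (after 54 returned to B): A=170, B=170, C=129, D=64, E=25, F=148
Pot levels (distinct totals of non-folded players): 25, 64, 129, 148, 170
Layer 1-25: 25 each from A, B, C, D, E, F = 25*6 = 150 chips; eligible A, B, C, D, E, F
Layer 26-64: 39 each from A, B, C, D, F = 39*5 = 195 chips; eligible A, B, C, D, F
Layer 65-129: 65 each from A, B, C, F = 65*4 = 260 chips; eligible A, B, C, F
Layer 130-148: 19 each from A, B, F = 19*3 = 57 chips; eligible A, B, F
Layer 149-170: 22 each from A, B = 22*2 = 44 chips; eligible A, B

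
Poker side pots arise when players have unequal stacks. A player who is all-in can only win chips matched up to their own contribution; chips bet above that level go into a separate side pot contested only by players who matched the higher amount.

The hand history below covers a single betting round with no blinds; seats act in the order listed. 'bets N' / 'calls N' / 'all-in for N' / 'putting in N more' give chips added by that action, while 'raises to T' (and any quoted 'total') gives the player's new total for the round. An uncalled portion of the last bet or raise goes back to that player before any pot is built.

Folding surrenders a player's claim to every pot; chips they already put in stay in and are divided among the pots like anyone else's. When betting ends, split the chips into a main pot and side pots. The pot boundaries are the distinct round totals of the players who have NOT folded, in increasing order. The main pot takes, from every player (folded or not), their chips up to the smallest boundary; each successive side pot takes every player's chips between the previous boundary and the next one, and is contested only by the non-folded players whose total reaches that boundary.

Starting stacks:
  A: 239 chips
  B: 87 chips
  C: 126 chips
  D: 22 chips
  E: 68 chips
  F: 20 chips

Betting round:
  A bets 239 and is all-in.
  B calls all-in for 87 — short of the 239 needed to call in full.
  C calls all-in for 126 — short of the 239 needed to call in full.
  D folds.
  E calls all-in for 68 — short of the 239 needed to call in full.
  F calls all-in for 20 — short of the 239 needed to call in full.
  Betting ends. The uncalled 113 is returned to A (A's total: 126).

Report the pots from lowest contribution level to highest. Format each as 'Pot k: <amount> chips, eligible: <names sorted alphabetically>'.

Pot 1: 100 chips, eligible: A, B, C, E, F
Pot 2: 192 chips, eligible: A, B, C, E
Pot 3: 57 chips, eligible: A, B, C
Pot 4: 78 chips, eligible: A, C

Derivation:
Contributions (after 113 returned to A): A=126, B=87, C=126, E=68, F=20
Folded: D
Pot levels (distinct totals of non-folded players): 20, 68, 87, 126
Layer 1-20: 20 each from A, B, C, E, F = 20*5 = 100 chips; eligible A, B, C, E, F
Layer 21-68: 48 each from A, B, C, E = 48*4 = 192 chips; eligible A, B, C, E
Layer 69-87: 19 each from A, B, C = 19*3 = 57 chips; eligible A, B, C
Layer 88-126: 39 each from A, C = 39*2 = 78 chips; eligible A, C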